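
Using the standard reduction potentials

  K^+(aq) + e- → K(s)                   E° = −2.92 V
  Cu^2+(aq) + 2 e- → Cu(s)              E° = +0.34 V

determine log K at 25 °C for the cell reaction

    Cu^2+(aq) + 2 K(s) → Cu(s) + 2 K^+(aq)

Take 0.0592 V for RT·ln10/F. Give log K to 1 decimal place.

log K = 110.1

The Cu²⁺/Cu couple is reduced (cathode); E°cell = +0.34 − (−2.92) = +3.26 V with n = 2.
At equilibrium E = 0, so log K = nE°cell / 0.0592 = (2)(+3.26) / 0.0592 = 110.1.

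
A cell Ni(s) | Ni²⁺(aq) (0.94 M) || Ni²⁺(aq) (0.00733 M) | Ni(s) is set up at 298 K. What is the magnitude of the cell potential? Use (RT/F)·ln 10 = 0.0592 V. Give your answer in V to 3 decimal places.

For a concentration cell E°cell = 0, since both electrodes use the same couple.
The compartment with the higher Ni²⁺(aq) concentration (0.94 M) acts as the cathode; ions are reduced there and produced at the dilute (0.00733 M) anode.
With n = 2, Ecell = −(0.0592/2)·log([dilute]/[conc]) = −(0.0592/2)·log(0.00733/0.94) = +0.062 V.

0.062 V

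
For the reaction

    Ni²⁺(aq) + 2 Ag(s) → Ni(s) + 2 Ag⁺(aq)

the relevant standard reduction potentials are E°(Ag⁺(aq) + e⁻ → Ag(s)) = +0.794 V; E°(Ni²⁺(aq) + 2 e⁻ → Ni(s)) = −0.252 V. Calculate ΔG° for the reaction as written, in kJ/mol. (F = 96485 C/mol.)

+202 kJ/mol

In the reaction as written Ni²⁺(aq) is reduced, so the Ni²⁺/Ni couple is the cathode and Ag⁺/Ag is the anode.
E°cell = −0.252 − (+0.794) = −1.046 V; balancing electrons gives n = 2.
ΔG° = −nFE°cell = −(2)(96485)(−1.046) J/mol = +202 kJ/mol.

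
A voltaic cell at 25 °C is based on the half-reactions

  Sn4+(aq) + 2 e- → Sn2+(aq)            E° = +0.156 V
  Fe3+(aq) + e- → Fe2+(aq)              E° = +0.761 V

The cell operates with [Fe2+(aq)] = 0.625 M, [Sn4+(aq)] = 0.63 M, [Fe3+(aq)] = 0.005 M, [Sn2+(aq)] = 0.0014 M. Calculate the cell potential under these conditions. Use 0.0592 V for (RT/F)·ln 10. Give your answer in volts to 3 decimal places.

+0.402 V

Since E°(Fe³⁺/Fe²⁺) > E°(Sn⁴⁺/Sn²⁺), Fe³⁺/Fe²⁺ serves as the cathode.
E°cell = +0.761 − (+0.156) = +0.605 V, with n = 2 electrons transferred.
The balanced reaction is 2 Fe3+(aq) + Sn2+(aq) → 2 Fe2+(aq) + Sn4+(aq), so Q = ([Fe2+(aq)]^2·[Sn4+(aq)]) / ([Fe3+(aq)]^2·[Sn2+(aq)]) = 7.03×10^6 and log Q = 6.847.
E = E° − (0.0592/n)·log Q = +0.605 − (0.0592/2)(6.847) = +0.402 V.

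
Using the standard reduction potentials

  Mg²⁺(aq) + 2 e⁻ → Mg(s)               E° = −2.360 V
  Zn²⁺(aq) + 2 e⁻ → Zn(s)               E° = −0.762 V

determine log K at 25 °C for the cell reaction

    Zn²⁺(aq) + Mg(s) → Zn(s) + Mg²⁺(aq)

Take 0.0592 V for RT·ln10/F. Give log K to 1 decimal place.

The Zn²⁺/Zn couple is reduced (cathode); E°cell = −0.762 − (−2.360) = +1.598 V with n = 2.
At equilibrium E = 0, so log K = nE°cell / 0.0592 = (2)(+1.598) / 0.0592 = 54.0.

log K = 54.0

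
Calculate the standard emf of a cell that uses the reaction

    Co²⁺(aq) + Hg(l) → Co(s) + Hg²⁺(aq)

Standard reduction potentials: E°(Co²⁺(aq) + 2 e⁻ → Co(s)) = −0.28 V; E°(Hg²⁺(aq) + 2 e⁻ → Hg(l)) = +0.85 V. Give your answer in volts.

In the reaction as written, Co²⁺(aq) is reduced (cathode) and Hg²⁺(aq) is produced by oxidation at the anode.
E°cell = E°(cathode) − E°(anode) = −0.28 − (+0.85) = −1.13 V.
The negative E°cell means the reaction is non-spontaneous in the direction written.

−1.13 V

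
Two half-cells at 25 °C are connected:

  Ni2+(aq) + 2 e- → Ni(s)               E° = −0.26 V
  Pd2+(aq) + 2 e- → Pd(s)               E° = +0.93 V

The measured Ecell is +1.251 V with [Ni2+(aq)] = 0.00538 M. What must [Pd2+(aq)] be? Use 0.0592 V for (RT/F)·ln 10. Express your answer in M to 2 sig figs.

0.62 M

The Pd²⁺/Pd couple has the larger reduction potential, so it is the cathode: E°cell = +0.93 − (−0.26) = +1.19 V and n = 2.
Rearranging E = E° − (0.0592/n)·log Q gives log Q = 2(+1.19 − (+1.251))/0.0592 = −2.061.
The balanced reaction is Pd2+(aq) + Ni(s) → Pd(s) + Ni2+(aq), so Q = [Ni2+(aq)] / [Pd2+(aq)].
Isolating [Pd2+(aq)] in Q = 10^{−2.061} yields log [Pd2+(aq)] = −0.208, i.e. 0.62 M.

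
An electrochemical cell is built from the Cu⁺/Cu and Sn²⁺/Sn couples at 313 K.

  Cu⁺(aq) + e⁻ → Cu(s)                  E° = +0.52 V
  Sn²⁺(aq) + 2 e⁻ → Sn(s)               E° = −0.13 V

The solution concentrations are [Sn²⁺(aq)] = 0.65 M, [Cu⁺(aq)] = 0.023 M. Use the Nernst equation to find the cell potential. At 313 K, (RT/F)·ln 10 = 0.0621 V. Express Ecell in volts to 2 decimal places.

Since E°(Cu⁺/Cu) > E°(Sn²⁺/Sn), Cu⁺/Cu serves as the cathode.
The standard potential is +0.52 − (−0.13) = +0.65 V and the balanced reaction transfers n = 2 electrons.
The balanced reaction is 2 Cu⁺(aq) + Sn(s) → 2 Cu(s) + Sn²⁺(aq), so Q = [Sn²⁺(aq)] / [Cu⁺(aq)]^2 = 1.23×10^3 and log Q = 3.089.
By the Nernst equation, E = +0.65 − (0.0621/2)·(3.089) = +0.55 V.

+0.55 V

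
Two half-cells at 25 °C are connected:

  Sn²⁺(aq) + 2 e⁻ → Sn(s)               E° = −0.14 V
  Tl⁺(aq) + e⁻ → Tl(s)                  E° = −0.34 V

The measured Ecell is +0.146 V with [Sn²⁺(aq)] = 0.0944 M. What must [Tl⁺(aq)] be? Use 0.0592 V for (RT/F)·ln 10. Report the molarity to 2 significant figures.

2.5 M

The Sn²⁺/Sn couple has the larger reduction potential, so it is the cathode: E°cell = −0.14 − (−0.34) = +0.20 V and n = 2.
Since E = E° − (0.0592/n)·log Q, log Q = n(E° − E)/0.0592 = 1.824.
The balanced reaction is Sn²⁺(aq) + 2 Tl(s) → Sn(s) + 2 Tl⁺(aq), so Q = [Tl⁺(aq)]^2 / [Sn²⁺(aq)].
Solving for the unknown gives log [Tl⁺(aq)] = 0.399, so [Tl⁺(aq)] ≈ 2.5 M.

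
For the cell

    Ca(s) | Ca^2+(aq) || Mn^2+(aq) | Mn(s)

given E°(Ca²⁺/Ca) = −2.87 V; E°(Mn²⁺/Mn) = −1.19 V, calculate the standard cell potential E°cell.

+1.68 V

By convention the left-hand electrode in cell notation is the anode (oxidation) and the right-hand electrode is the cathode (reduction).
E°cell = E°(right) − E°(left) = −1.19 − (−2.87) = +1.68 V.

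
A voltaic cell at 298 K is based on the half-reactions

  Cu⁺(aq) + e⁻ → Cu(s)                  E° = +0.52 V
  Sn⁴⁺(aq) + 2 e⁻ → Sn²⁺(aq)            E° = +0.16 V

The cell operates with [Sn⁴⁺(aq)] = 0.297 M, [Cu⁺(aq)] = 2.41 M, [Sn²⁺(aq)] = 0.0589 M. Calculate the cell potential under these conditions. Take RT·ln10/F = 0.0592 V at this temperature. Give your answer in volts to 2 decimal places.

Since E°(Cu⁺/Cu) > E°(Sn⁴⁺/Sn²⁺), Cu⁺/Cu serves as the cathode.
E°cell = +0.52 − (+0.16) = +0.36 V, with n = 2 electrons transferred.
For the overall reaction 2 Cu⁺(aq) + Sn²⁺(aq) → 2 Cu(s) + Sn⁴⁺(aq), Q = [Sn⁴⁺(aq)] / ([Cu⁺(aq)]^2·[Sn²⁺(aq)]) = 0.868, giving log Q = −0.061.
By the Nernst equation, E = +0.36 − (0.0592/2)·(−0.061) = +0.36 V.

+0.36 V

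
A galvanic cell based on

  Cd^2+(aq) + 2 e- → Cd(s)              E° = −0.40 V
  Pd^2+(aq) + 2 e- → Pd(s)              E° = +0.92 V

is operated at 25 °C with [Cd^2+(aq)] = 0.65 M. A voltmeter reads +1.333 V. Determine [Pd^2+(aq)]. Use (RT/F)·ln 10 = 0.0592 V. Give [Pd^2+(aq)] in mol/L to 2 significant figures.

The Pd²⁺/Pd couple has the larger reduction potential, so it is the cathode: E°cell = +0.92 − (−0.40) = +1.32 V and n = 2.
From the Nernst equation, log Q = n(E° − E)/0.0592 = 2·(+1.32 − (+1.333))/0.0592 = −0.439.
Balancing electrons gives Pd^2+(aq) + Cd(s) → Pd(s) + Cd^2+(aq); thus Q = [Cd^2+(aq)] / [Pd^2+(aq)].
Isolating [Pd^2+(aq)] in Q = 10^{−0.439} yields log [Pd^2+(aq)] = 0.252, i.e. 1.8 M.

1.8 M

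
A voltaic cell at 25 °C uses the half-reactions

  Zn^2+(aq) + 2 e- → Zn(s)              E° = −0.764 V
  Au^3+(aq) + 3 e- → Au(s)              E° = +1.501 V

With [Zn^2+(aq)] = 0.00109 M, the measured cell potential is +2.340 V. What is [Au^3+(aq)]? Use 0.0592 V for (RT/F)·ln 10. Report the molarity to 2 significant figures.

Au³⁺/Au is the cathode (higher E°); E°cell = +1.501 − (−0.764) = +2.265 V with n = 6.
Since E = E° − (0.0592/n)·log Q, log Q = n(E° − E)/0.0592 = −7.601.
The balanced reaction is 2 Au^3+(aq) + 3 Zn(s) → 2 Au(s) + 3 Zn^2+(aq), so Q = [Zn^2+(aq)]^3 / [Au^3+(aq)]^2.
Solving for the unknown gives log [Au^3+(aq)] = −0.643, so [Au^3+(aq)] ≈ 0.23 M.

0.23 M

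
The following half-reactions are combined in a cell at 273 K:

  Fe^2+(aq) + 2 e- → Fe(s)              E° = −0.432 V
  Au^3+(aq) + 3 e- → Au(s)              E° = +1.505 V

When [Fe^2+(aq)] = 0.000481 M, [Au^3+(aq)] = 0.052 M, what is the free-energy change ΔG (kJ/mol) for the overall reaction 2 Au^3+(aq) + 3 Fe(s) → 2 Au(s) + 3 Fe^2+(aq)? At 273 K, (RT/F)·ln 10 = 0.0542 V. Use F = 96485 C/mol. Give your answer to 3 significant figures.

E°cell = +1.505 − (−0.432) = +1.937 V; the balanced reaction transfers n = 6 electrons.
The reaction quotient is [Fe^2+(aq)]^3 / [Au^3+(aq)]^2 = 4.12×10^−8; by Nernst, E = +1.937 − (0.0542/6)(−7.386) = +2.0037 V.
Then ΔG = −nFE = −6 × 96485 × +2.0037 J/mol = −1160 kJ/mol.

−1160 kJ/mol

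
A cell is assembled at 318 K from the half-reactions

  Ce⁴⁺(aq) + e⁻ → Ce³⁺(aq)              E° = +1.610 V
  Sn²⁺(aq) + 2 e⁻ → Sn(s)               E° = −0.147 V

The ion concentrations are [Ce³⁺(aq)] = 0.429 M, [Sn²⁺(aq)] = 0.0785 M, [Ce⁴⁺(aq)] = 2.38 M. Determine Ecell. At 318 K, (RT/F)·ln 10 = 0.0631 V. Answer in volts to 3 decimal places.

The Ce⁴⁺/Ce³⁺ couple has the more positive E°, so it is the cathode; Sn²⁺/Sn is the anode.
The standard potential is +1.610 − (−0.147) = +1.757 V and the balanced reaction transfers n = 2 electrons.
For the overall reaction 2 Ce⁴⁺(aq) + Sn(s) → 2 Ce³⁺(aq) + Sn²⁺(aq), Q = ([Ce³⁺(aq)]^2·[Sn²⁺(aq)]) / [Ce⁴⁺(aq)]^2 = 0.00255, giving log Q = −2.593.
E = E° − (0.0631/n)·log Q = +1.757 − (0.0631/2)(−2.593) = +1.839 V.

+1.839 V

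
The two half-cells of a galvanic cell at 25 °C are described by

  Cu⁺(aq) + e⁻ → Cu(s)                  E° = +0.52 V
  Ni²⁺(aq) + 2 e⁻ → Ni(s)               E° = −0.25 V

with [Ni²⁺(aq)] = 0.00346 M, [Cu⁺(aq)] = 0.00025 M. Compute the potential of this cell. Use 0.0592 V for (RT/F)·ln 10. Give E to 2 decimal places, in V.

Cu⁺/Cu is reduced (cathode, E° = +0.52 V) and Ni²⁺/Ni is oxidized (anode).
The standard potential is +0.52 − (−0.25) = +0.77 V and the balanced reaction transfers n = 2 electrons.
Balancing gives 2 Cu⁺(aq) + Ni(s) → 2 Cu(s) + Ni²⁺(aq); hence Q = [Ni²⁺(aq)] / [Cu⁺(aq)]^2 = 5.54×10^4 (log Q = 4.743).
By the Nernst equation, E = +0.77 − (0.0592/2)·(4.743) = +0.63 V.

+0.63 V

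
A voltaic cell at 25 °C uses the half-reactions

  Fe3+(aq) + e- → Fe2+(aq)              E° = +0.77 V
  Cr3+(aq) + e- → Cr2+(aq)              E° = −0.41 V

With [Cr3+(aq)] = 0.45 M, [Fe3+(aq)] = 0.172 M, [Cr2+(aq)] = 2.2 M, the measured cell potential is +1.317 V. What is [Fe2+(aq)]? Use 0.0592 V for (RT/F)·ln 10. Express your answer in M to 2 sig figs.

With Fe³⁺/Fe²⁺ at the cathode and Cr³⁺/Cr²⁺ at the anode, E°cell = +0.77 − (−0.41) = +1.18 V (n = 1).
Since E = E° − (0.0592/n)·log Q, log Q = n(E° − E)/0.0592 = −2.314.
Balancing electrons gives Fe3+(aq) + Cr2+(aq) → Fe2+(aq) + Cr3+(aq); thus Q = ([Fe2+(aq)]·[Cr3+(aq)]) / ([Fe3+(aq)]·[Cr2+(aq)]).
Substituting the known concentrations and solving, log [Fe2+(aq)] = −2.389 and [Fe2+(aq)] = 0.0041 M.

0.0041 M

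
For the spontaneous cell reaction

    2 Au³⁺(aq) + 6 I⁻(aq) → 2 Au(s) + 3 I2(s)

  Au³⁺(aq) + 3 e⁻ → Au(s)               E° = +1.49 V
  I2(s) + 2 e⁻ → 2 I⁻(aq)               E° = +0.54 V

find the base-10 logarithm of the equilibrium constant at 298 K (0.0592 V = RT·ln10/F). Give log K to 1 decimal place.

The Au³⁺/Au couple is reduced (cathode); E°cell = +1.49 − (+0.54) = +0.95 V with n = 6.
At equilibrium E = 0, so log K = nE°cell / 0.0592 = (6)(+0.95) / 0.0592 = 96.3.

log K = 96.3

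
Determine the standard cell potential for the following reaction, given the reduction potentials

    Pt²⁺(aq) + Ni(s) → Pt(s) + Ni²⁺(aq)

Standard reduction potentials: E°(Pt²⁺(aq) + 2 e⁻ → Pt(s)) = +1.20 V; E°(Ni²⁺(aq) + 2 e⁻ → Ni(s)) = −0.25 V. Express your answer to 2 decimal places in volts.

In the reaction as written, Pt²⁺(aq) is reduced (cathode) and Ni²⁺(aq) is produced by oxidation at the anode.
E°cell = E°(cathode) − E°(anode) = +1.20 − (−0.25) = +1.45 V.
The positive value indicates the reaction is spontaneous as written.

+1.45 V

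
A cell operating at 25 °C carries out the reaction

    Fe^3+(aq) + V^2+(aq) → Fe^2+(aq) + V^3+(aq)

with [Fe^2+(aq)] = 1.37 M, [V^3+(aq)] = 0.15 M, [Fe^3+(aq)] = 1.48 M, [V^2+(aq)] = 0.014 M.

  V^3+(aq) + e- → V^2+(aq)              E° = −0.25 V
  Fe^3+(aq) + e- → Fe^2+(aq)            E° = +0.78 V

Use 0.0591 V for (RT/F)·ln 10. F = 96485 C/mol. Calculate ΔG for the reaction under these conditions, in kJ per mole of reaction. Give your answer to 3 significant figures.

With Fe³⁺/Fe²⁺ reduced at the cathode, E°cell = +0.78 − (−0.25) = +1.03 V and n = 1.
The reaction quotient is ([Fe^2+(aq)]·[V^3+(aq)]) / ([Fe^3+(aq)]·[V^2+(aq)]) = 9.92; by Nernst, E = +1.03 − (0.0591/1)(0.996) = +0.9711 V.
Then ΔG = −nFE = −1 × 96485 × +0.9711 J/mol = −93.7 kJ/mol.

−93.7 kJ/mol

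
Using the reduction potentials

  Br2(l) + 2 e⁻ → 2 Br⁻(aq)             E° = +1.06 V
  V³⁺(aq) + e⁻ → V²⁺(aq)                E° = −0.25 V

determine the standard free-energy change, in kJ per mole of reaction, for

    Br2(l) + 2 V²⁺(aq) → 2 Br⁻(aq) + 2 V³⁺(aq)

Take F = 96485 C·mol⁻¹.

−253 kJ/mol

In the reaction as written Br2(l) is reduced, so the Br₂/Br⁻ couple is the cathode and V³⁺/V²⁺ is the anode.
E°cell = +1.06 − (−0.25) = +1.31 V; balancing electrons gives n = 2.
ΔG° = −nFE°cell = −(2)(96485)(+1.31) J/mol = −253 kJ/mol.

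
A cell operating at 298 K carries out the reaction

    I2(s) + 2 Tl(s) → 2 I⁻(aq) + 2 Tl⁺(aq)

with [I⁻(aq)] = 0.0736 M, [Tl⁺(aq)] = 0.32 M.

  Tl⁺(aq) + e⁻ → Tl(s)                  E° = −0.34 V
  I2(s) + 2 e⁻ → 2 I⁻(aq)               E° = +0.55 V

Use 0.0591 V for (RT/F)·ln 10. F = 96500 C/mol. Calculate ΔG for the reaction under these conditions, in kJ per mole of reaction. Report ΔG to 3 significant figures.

−190 kJ/mol

The standard cell potential is +0.55 − (−0.34) = +0.89 V, with n = 2 electrons in the balanced equation.
The reaction quotient is [I⁻(aq)]^2·[Tl⁺(aq)]^2 = 0.000555; by Nernst, E = +0.89 − (0.0591/2)(−3.256) = +0.9862 V.
Finally ΔG = −nFE = −(2)(96500 C/mol)(+0.9862 V) = −190 kJ/mol.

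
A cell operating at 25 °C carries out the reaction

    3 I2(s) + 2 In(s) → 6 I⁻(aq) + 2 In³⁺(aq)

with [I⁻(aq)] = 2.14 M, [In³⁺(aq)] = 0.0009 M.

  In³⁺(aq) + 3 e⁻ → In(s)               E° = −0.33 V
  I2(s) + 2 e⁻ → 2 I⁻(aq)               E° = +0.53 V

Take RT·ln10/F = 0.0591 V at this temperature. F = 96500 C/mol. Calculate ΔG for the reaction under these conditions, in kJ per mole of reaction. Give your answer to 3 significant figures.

The standard cell potential is +0.53 − (−0.33) = +0.86 V, with n = 6 electrons in the balanced equation.
The reaction quotient is [I⁻(aq)]^6·[In³⁺(aq)]^2 = 7.78×10^−5; by Nernst, E = +0.86 − (0.0591/6)(−4.109) = +0.9005 V.
Then ΔG = −nFE = −6 × 96500 × +0.9005 J/mol = −521 kJ/mol.

−521 kJ/mol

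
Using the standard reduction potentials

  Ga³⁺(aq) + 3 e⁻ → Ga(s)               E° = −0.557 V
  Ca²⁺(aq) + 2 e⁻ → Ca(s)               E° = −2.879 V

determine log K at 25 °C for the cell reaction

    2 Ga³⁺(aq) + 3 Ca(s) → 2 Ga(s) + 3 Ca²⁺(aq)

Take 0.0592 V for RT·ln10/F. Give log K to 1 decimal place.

The Ga³⁺/Ga couple is reduced (cathode); E°cell = −0.557 − (−2.879) = +2.322 V with n = 6.
At equilibrium E = 0, so log K = nE°cell / 0.0592 = (6)(+2.322) / 0.0592 = 235.3.

log K = 235.3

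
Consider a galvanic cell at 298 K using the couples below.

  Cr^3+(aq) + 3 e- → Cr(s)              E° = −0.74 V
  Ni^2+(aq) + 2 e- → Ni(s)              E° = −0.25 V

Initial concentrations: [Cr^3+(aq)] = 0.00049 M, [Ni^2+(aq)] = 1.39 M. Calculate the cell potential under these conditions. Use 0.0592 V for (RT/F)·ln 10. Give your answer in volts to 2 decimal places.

Since E°(Ni²⁺/Ni) > E°(Cr³⁺/Cr), Ni²⁺/Ni serves as the cathode.
E°cell = −0.25 − (−0.74) = +0.49 V, with n = 6 electrons transferred.
For the overall reaction 3 Ni^2+(aq) + 2 Cr(s) → 3 Ni(s) + 2 Cr^3+(aq), Q = [Cr^3+(aq)]^2 / [Ni^2+(aq)]^3 = 8.94×10^−8, giving log Q = −7.049.
By the Nernst equation, E = +0.49 − (0.0592/6)·(−7.049) = +0.56 V.

+0.56 V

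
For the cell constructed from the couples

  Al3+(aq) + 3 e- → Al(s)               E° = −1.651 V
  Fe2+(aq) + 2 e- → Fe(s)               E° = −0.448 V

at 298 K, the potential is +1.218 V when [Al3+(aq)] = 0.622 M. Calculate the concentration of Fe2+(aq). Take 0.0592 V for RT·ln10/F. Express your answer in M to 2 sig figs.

Fe²⁺/Fe is the cathode (higher E°); E°cell = −0.448 − (−1.651) = +1.203 V with n = 6.
Rearranging E = E° − (0.0592/n)·log Q gives log Q = 6(+1.203 − (+1.218))/0.0592 = −1.520.
The balanced reaction is 3 Fe2+(aq) + 2 Al(s) → 3 Fe(s) + 2 Al3+(aq), so Q = [Al3+(aq)]^2 / [Fe2+(aq)]^3.
Solving for the unknown gives log [Fe2+(aq)] = 0.369, so [Fe2+(aq)] ≈ 2.3 M.

2.3 M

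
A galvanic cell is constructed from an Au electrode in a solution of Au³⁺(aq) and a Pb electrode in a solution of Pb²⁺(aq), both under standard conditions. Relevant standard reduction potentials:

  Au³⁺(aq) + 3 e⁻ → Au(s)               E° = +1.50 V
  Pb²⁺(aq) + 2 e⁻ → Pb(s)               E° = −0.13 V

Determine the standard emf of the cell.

+1.63 V

Of the two couples in this cell, the one with the more positive reduction potential is reduced at the cathode: here that is Au³⁺/Au (+1.50 V); Pb²⁺/Pb (−0.13 V) is the anode.
E°cell = E°(cathode) − E°(anode) = +1.50 − (−0.13) = +1.63 V.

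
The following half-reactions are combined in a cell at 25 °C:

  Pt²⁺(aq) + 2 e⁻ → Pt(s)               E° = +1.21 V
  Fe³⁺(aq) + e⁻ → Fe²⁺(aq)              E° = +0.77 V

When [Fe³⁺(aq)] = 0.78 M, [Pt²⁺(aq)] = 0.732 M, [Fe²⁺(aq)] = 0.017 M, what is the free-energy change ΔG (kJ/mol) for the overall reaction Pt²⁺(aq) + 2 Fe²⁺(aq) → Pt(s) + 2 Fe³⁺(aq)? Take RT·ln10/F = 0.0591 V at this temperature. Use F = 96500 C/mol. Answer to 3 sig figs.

−65.2 kJ/mol

E°cell = +1.21 − (+0.77) = +0.44 V; the balanced reaction transfers n = 2 electrons.
Here Q = [Fe³⁺(aq)]^2 / ([Pt²⁺(aq)]·[Fe²⁺(aq)]^2) = 2.88×10^3 (log Q = 3.459), giving E = +0.44 − (0.0591/2)·(3.459) = +0.3378 V.
Finally ΔG = −nFE = −(2)(96500 C/mol)(+0.3378 V) = −65.2 kJ/mol.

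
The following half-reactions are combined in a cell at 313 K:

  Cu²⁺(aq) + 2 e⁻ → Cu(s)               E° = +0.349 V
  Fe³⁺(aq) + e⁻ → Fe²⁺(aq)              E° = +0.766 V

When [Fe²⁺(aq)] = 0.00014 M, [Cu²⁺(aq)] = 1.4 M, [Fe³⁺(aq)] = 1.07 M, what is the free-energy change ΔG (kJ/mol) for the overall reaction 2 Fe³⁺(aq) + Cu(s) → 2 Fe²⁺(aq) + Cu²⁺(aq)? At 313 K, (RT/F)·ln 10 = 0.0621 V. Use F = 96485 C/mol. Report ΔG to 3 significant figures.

With Fe³⁺/Fe²⁺ reduced at the cathode, E°cell = +0.766 − (+0.349) = +0.417 V and n = 2.
The reaction quotient is ([Fe²⁺(aq)]^2·[Cu²⁺(aq)]) / [Fe³⁺(aq)]^2 = 2.4×10^−8; by Nernst, E = +0.417 − (0.0621/2)(−7.620) = +0.6536 V.
Finally ΔG = −nFE = −(2)(96485 C/mol)(+0.6536 V) = −126 kJ/mol.

−126 kJ/mol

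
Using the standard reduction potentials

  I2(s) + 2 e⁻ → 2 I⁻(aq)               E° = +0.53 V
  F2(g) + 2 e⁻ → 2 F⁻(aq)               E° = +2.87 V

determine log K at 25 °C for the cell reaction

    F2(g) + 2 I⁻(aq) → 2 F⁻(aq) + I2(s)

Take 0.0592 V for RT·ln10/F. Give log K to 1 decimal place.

log K = 79.1

The F₂/F⁻ couple is reduced (cathode); E°cell = +2.87 − (+0.53) = +2.34 V with n = 2.
At equilibrium E = 0, so log K = nE°cell / 0.0592 = (2)(+2.34) / 0.0592 = 79.1.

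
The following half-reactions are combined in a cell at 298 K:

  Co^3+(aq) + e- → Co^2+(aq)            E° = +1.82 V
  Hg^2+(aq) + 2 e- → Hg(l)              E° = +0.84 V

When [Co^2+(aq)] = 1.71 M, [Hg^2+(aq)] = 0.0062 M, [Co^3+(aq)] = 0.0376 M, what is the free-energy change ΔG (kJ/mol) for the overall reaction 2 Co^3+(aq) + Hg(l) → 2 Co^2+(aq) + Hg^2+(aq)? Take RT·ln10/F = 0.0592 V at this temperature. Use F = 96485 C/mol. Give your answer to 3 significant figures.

With Co³⁺/Co²⁺ reduced at the cathode, E°cell = +1.82 − (+0.84) = +0.98 V and n = 2.
Q = ([Co^2+(aq)]^2·[Hg^2+(aq)]) / [Co^3+(aq)]^2 = 12.8, so log Q = 1.108 and E = +0.98 − (0.0592/2)(1.108) = +0.9472 V.
Then ΔG = −nFE = −2 × 96485 × +0.9472 J/mol = −183 kJ/mol.

−183 kJ/mol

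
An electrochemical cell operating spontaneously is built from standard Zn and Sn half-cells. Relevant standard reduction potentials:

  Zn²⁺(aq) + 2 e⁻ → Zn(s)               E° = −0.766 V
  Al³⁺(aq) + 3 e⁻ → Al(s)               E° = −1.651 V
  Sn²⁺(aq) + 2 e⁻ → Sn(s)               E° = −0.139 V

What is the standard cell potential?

+0.627 V

The Sn²⁺/Sn couple has the higher E°, so Sn ion is reduced (cathode) and Zn is oxidized (anode).
E°cell = E°(cathode) − E°(anode) = −0.139 − (−0.766) = +0.627 V.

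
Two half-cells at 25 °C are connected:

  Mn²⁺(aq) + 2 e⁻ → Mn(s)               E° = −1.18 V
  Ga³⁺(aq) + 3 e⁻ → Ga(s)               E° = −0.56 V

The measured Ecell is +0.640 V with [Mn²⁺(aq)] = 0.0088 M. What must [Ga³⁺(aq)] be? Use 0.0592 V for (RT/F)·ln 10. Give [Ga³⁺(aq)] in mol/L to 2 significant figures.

With Ga³⁺/Ga at the cathode and Mn²⁺/Mn at the anode, E°cell = −0.56 − (−1.18) = +0.62 V (n = 6).
Rearranging E = E° − (0.0592/n)·log Q gives log Q = 6(+0.62 − (+0.640))/0.0592 = −2.027.
The balanced reaction is 2 Ga³⁺(aq) + 3 Mn(s) → 2 Ga(s) + 3 Mn²⁺(aq), so Q = [Mn²⁺(aq)]^3 / [Ga³⁺(aq)]^2.
Solving for the unknown gives log [Ga³⁺(aq)] = −2.070, so [Ga³⁺(aq)] ≈ 0.0085 M.

0.0085 M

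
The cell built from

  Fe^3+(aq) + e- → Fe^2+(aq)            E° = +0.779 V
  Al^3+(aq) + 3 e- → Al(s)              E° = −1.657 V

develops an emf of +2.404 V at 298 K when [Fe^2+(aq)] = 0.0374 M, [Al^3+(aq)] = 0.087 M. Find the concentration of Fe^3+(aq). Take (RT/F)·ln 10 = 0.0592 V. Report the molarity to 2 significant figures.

0.0048 M

With Fe³⁺/Fe²⁺ at the cathode and Al³⁺/Al at the anode, E°cell = +0.779 − (−1.657) = +2.436 V (n = 3).
From the Nernst equation, log Q = n(E° − E)/0.0592 = 3·(+2.436 − (+2.404))/0.0592 = 1.622.
Balancing electrons gives 3 Fe^3+(aq) + Al(s) → 3 Fe^2+(aq) + Al^3+(aq); thus Q = ([Fe^2+(aq)]^3·[Al^3+(aq)]) / [Fe^3+(aq)]^3.
Isolating [Fe^3+(aq)] in Q = 10^{1.622} yields log [Fe^3+(aq)] = −2.321, i.e. 0.0048 M.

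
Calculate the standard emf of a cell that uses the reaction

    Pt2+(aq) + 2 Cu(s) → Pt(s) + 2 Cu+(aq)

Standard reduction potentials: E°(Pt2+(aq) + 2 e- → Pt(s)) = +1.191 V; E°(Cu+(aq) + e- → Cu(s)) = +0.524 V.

+0.667 V

Pt2+(aq) gains electrons, so the Pt²⁺/Pt couple is the cathode; the Cu⁺/Cu couple is the anode.
E°cell = E°(cathode) − E°(anode) = +1.191 − (+0.524) = +0.667 V.
The positive value indicates the reaction is spontaneous as written.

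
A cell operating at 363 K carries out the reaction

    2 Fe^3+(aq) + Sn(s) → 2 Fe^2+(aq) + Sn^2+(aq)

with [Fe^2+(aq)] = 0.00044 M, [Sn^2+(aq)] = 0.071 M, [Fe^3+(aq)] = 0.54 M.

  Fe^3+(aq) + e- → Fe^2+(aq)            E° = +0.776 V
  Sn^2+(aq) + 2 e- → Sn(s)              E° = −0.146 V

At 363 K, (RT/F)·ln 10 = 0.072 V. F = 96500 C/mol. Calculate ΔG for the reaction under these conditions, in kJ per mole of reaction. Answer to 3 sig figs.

−229 kJ/mol

With Fe³⁺/Fe²⁺ reduced at the cathode, E°cell = +0.776 − (−0.146) = +0.922 V and n = 2.
Here Q = ([Fe^2+(aq)]^2·[Sn^2+(aq)]) / [Fe^3+(aq)]^2 = 4.71×10^−8 (log Q = −7.327), giving E = +0.922 − (0.072/2)·(−7.327) = +1.1858 V.
Finally ΔG = −nFE = −(2)(96500 C/mol)(+1.1858 V) = −229 kJ/mol.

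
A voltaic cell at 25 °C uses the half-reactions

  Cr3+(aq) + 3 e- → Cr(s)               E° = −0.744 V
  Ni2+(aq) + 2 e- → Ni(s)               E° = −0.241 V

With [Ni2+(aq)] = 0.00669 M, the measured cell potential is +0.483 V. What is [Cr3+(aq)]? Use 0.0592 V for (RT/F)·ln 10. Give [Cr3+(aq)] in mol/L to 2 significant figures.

0.0056 M

With Ni²⁺/Ni at the cathode and Cr³⁺/Cr at the anode, E°cell = −0.241 − (−0.744) = +0.503 V (n = 6).
Rearranging E = E° − (0.0592/n)·log Q gives log Q = 6(+0.503 − (+0.483))/0.0592 = 2.027.
For 3 Ni2+(aq) + 2 Cr(s) → 3 Ni(s) + 2 Cr3+(aq), the reaction quotient is Q = [Cr3+(aq)]^2 / [Ni2+(aq)]^3.
Solving for the unknown gives log [Cr3+(aq)] = −2.248, so [Cr3+(aq)] ≈ 0.0056 M.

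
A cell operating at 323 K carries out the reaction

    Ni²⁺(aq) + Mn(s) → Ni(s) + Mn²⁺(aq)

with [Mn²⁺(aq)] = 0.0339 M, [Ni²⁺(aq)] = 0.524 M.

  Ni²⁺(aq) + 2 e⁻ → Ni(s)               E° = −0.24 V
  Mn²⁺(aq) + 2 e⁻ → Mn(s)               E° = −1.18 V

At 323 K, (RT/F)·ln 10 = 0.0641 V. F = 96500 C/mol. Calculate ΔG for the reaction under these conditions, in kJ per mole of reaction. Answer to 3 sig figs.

E°cell = −0.24 − (−1.18) = +0.94 V; the balanced reaction transfers n = 2 electrons.
Q = [Mn²⁺(aq)] / [Ni²⁺(aq)] = 0.0647, so log Q = −1.189 and E = +0.94 − (0.0641/2)(−1.189) = +0.9781 V.
ΔG = −nFE = −(2)(96500)(+0.9781) J/mol = −189 kJ/mol.

−189 kJ/mol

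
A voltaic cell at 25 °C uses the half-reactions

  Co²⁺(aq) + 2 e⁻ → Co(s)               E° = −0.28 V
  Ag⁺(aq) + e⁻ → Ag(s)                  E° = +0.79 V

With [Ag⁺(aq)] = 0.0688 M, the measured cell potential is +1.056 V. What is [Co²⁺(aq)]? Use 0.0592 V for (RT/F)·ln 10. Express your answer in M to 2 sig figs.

0.014 M

With Ag⁺/Ag at the cathode and Co²⁺/Co at the anode, E°cell = +0.79 − (−0.28) = +1.07 V (n = 2).
From the Nernst equation, log Q = n(E° − E)/0.0592 = 2·(+1.07 − (+1.056))/0.0592 = 0.473.
For 2 Ag⁺(aq) + Co(s) → 2 Ag(s) + Co²⁺(aq), the reaction quotient is Q = [Co²⁺(aq)] / [Ag⁺(aq)]^2.
Substituting the known concentrations and solving, log [Co²⁺(aq)] = −1.852 and [Co²⁺(aq)] = 0.014 M.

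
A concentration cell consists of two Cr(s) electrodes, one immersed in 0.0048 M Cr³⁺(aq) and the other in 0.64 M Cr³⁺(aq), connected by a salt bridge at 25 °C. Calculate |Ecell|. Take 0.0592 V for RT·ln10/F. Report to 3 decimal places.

0.042 V

For a concentration cell E°cell = 0, since both electrodes use the same couple.
The compartment with the higher Cr³⁺(aq) concentration (0.64 M) acts as the cathode; ions are reduced there and produced at the dilute (0.0048 M) anode.
With n = 3, Ecell = −(0.0592/3)·log([dilute]/[conc]) = −(0.0592/3)·log(0.0048/0.64) = +0.042 V.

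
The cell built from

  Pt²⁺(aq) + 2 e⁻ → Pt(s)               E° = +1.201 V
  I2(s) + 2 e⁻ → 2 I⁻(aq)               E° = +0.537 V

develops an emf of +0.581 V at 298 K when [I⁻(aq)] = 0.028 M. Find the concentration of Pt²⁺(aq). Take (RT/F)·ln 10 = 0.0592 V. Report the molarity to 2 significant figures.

2.0 M

Pt²⁺/Pt is the cathode (higher E°); E°cell = +1.201 − (+0.537) = +0.664 V with n = 2.
Rearranging E = E° − (0.0592/n)·log Q gives log Q = 2(+0.664 − (+0.581))/0.0592 = 2.804.
For Pt²⁺(aq) + 2 I⁻(aq) → Pt(s) + I2(s), the reaction quotient is Q = 1 / ([Pt²⁺(aq)]·[I⁻(aq)]^2).
Isolating [Pt²⁺(aq)] in Q = 10^{2.804} yields log [Pt²⁺(aq)] = 0.302, i.e. 2.0 M.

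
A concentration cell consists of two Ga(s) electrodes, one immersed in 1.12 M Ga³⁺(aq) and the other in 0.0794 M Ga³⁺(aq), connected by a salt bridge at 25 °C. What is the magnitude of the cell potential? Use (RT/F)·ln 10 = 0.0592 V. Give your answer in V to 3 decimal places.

For a concentration cell E°cell = 0, since both electrodes use the same couple.
The compartment with the higher Ga³⁺(aq) concentration (1.12 M) acts as the cathode; ions are reduced there and produced at the dilute (0.0794 M) anode.
With n = 3, Ecell = −(0.0592/3)·log([dilute]/[conc]) = −(0.0592/3)·log(0.0794/1.12) = +0.023 V.

0.023 V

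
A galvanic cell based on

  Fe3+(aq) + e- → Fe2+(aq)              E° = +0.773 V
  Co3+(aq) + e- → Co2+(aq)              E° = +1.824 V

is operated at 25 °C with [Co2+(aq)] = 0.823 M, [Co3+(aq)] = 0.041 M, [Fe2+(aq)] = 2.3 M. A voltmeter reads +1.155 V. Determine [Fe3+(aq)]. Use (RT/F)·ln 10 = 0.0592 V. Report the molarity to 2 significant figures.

Co³⁺/Co²⁺ is the cathode (higher E°); E°cell = +1.824 − (+0.773) = +1.051 V with n = 1.
Rearranging E = E° − (0.0592/n)·log Q gives log Q = 1(+1.051 − (+1.155))/0.0592 = −1.757.
Balancing electrons gives Co3+(aq) + Fe2+(aq) → Co2+(aq) + Fe3+(aq); thus Q = ([Co2+(aq)]·[Fe3+(aq)]) / ([Co3+(aq)]·[Fe2+(aq)]).
Isolating [Fe3+(aq)] in Q = 10^{−1.757} yields log [Fe3+(aq)] = −2.698, i.e. 0.0020 M.

0.0020 M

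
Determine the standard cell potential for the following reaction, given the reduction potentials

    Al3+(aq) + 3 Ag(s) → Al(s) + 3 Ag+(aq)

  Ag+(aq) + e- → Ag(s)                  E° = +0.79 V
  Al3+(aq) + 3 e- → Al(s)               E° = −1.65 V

−2.44 V

In the reaction as written, Al3+(aq) is reduced (cathode) and Ag+(aq) is produced by oxidation at the anode.
E°cell = E°(cathode) − E°(anode) = −1.65 − (+0.79) = −2.44 V.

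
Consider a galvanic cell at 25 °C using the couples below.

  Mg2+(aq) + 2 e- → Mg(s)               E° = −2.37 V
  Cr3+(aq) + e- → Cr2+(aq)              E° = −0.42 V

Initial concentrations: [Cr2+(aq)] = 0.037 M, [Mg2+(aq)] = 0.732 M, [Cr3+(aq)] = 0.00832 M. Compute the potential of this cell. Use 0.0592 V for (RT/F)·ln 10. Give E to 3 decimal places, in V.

The Cr³⁺/Cr²⁺ couple has the more positive E°, so it is the cathode; Mg²⁺/Mg is the anode.
E°cell = −0.42 − (−2.37) = +1.95 V, with n = 2 electrons transferred.
For the overall reaction 2 Cr3+(aq) + Mg(s) → 2 Cr2+(aq) + Mg2+(aq), Q = ([Cr2+(aq)]^2·[Mg2+(aq)]) / [Cr3+(aq)]^2 = 14.5, giving log Q = 1.161.
Applying E = E° − (RT ln10/nF)·log Q gives +1.95 − (0.0592/2)(1.161) = +1.916 V.

+1.916 V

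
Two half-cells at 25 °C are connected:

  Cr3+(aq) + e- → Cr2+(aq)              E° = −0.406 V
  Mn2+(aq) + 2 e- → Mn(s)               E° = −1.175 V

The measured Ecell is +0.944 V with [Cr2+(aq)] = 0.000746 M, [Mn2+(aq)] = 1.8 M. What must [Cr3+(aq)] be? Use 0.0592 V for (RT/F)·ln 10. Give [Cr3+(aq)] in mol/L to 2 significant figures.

Cr³⁺/Cr²⁺ is the cathode (higher E°); E°cell = −0.406 − (−1.175) = +0.769 V with n = 2.
Rearranging E = E° − (0.0592/n)·log Q gives log Q = 2(+0.769 − (+0.944))/0.0592 = −5.912.
The balanced reaction is 2 Cr3+(aq) + Mn(s) → 2 Cr2+(aq) + Mn2+(aq), so Q = ([Cr2+(aq)]^2·[Mn2+(aq)]) / [Cr3+(aq)]^2.
Solving for the unknown gives log [Cr3+(aq)] = −0.044, so [Cr3+(aq)] ≈ 0.90 M.

0.90 M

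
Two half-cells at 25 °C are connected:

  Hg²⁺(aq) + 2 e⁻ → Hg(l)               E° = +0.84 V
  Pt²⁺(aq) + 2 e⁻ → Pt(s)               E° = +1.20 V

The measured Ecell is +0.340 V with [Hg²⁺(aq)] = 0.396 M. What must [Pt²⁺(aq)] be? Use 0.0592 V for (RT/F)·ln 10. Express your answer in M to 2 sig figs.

0.084 M

Pt²⁺/Pt is the cathode (higher E°); E°cell = +1.20 − (+0.84) = +0.36 V with n = 2.
From the Nernst equation, log Q = n(E° − E)/0.0592 = 2·(+0.36 − (+0.340))/0.0592 = 0.676.
Balancing electrons gives Pt²⁺(aq) + Hg(l) → Pt(s) + Hg²⁺(aq); thus Q = [Hg²⁺(aq)] / [Pt²⁺(aq)].
Solving for the unknown gives log [Pt²⁺(aq)] = −1.078, so [Pt²⁺(aq)] ≈ 0.084 M.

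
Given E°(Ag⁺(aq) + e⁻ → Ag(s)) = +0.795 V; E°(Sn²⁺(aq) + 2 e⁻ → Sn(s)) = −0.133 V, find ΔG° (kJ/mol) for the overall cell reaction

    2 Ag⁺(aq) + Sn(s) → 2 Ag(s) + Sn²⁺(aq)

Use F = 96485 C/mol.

In the reaction as written Ag⁺(aq) is reduced, so the Ag⁺/Ag couple is the cathode and Sn²⁺/Sn is the anode.
E°cell = +0.795 − (−0.133) = +0.928 V; balancing electrons gives n = 2.
ΔG° = −nFE°cell = −(2)(96485)(+0.928) J/mol = −179 kJ/mol.

−179 kJ/mol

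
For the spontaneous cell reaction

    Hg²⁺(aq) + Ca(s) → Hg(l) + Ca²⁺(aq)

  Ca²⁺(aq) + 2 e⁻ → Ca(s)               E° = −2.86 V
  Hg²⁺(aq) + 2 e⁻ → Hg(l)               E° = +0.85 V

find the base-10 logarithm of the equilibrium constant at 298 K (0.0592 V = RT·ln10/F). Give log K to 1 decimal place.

log K = 125.3

The Hg²⁺/Hg couple is reduced (cathode); E°cell = +0.85 − (−2.86) = +3.71 V with n = 2.
At equilibrium E = 0, so log K = nE°cell / 0.0592 = (2)(+3.71) / 0.0592 = 125.3.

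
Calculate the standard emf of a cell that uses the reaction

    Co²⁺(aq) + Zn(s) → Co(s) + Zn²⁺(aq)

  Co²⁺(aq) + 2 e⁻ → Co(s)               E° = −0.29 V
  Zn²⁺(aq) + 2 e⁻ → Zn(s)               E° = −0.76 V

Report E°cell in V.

+0.47 V

In the reaction as written, Co²⁺(aq) is reduced (cathode) and Zn²⁺(aq) is produced by oxidation at the anode.
E°cell = E°(cathode) − E°(anode) = −0.29 − (−0.76) = +0.47 V.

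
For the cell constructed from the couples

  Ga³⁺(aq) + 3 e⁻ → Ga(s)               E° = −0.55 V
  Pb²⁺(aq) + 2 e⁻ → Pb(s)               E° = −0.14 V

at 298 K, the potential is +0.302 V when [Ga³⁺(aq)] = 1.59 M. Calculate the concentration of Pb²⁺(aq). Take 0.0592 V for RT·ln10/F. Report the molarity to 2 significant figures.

The Pb²⁺/Pb couple has the larger reduction potential, so it is the cathode: E°cell = −0.14 − (−0.55) = +0.41 V and n = 6.
From the Nernst equation, log Q = n(E° − E)/0.0592 = 6·(+0.41 − (+0.302))/0.0592 = 10.946.
For 3 Pb²⁺(aq) + 2 Ga(s) → 3 Pb(s) + 2 Ga³⁺(aq), the reaction quotient is Q = [Ga³⁺(aq)]^2 / [Pb²⁺(aq)]^3.
Solving for the unknown gives log [Pb²⁺(aq)] = −3.514, so [Pb²⁺(aq)] ≈ 0.00031 M.

0.00031 M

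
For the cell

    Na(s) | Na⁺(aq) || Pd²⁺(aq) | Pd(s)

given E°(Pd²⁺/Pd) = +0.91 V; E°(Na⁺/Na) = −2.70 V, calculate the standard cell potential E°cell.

By convention the left-hand electrode in cell notation is the anode (oxidation) and the right-hand electrode is the cathode (reduction).
E°cell = E°(right) − E°(left) = +0.91 − (−2.70) = +3.61 V.

+3.61 V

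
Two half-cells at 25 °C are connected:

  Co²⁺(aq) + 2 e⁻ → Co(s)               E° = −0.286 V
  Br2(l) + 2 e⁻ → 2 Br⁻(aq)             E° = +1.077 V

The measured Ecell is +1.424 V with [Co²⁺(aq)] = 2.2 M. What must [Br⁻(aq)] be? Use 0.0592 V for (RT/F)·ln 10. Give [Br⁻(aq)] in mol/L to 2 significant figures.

Br₂/Br⁻ is the cathode (higher E°); E°cell = +1.077 − (−0.286) = +1.363 V with n = 2.
From the Nernst equation, log Q = n(E° − E)/0.0592 = 2·(+1.363 − (+1.424))/0.0592 = −2.061.
The balanced reaction is Br2(l) + Co(s) → 2 Br⁻(aq) + Co²⁺(aq), so Q = [Br⁻(aq)]^2·[Co²⁺(aq)].
Substituting the known concentrations and solving, log [Br⁻(aq)] = −1.202 and [Br⁻(aq)] = 0.063 M.

0.063 M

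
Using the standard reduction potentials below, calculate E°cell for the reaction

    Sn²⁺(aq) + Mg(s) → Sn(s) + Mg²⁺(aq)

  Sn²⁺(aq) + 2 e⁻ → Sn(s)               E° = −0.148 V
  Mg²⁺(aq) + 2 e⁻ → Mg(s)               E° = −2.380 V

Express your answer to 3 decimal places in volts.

+2.232 V

Sn²⁺(aq) gains electrons, so the Sn²⁺/Sn couple is the cathode; the Mg²⁺/Mg couple is the anode.
E°cell = E°(cathode) − E°(anode) = −0.148 − (−2.380) = +2.232 V.
The positive value indicates the reaction is spontaneous as written.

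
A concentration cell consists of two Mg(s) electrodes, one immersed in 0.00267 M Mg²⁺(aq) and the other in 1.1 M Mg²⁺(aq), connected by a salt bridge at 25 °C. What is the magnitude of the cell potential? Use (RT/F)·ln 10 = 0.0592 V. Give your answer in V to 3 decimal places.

0.077 V

For a concentration cell E°cell = 0, since both electrodes use the same couple.
The compartment with the higher Mg²⁺(aq) concentration (1.1 M) acts as the cathode; ions are reduced there and produced at the dilute (0.00267 M) anode.
With n = 2, Ecell = −(0.0592/2)·log([dilute]/[conc]) = −(0.0592/2)·log(0.00267/1.1) = +0.077 V.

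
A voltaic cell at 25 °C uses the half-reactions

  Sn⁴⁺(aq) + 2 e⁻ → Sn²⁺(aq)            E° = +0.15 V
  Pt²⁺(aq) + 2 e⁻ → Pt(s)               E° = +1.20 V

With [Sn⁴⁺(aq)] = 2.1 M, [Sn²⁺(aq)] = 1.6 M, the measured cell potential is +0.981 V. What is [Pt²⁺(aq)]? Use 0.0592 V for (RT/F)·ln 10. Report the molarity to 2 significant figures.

Pt²⁺/Pt is the cathode (higher E°); E°cell = +1.20 − (+0.15) = +1.05 V with n = 2.
Since E = E° − (0.0592/n)·log Q, log Q = n(E° − E)/0.0592 = 2.331.
Balancing electrons gives Pt²⁺(aq) + Sn²⁺(aq) → Pt(s) + Sn⁴⁺(aq); thus Q = [Sn⁴⁺(aq)] / ([Pt²⁺(aq)]·[Sn²⁺(aq)]).
Substituting the known concentrations and solving, log [Pt²⁺(aq)] = −2.213 and [Pt²⁺(aq)] = 0.0061 M.

0.0061 M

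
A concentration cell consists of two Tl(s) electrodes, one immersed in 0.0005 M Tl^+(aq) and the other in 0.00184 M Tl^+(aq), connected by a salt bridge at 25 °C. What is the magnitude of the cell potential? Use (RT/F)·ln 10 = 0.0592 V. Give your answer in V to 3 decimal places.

For a concentration cell E°cell = 0, since both electrodes use the same couple.
The compartment with the higher Tl^+(aq) concentration (0.00184 M) acts as the cathode; ions are reduced there and produced at the dilute (0.0005 M) anode.
With n = 1, Ecell = −(0.0592/1)·log([dilute]/[conc]) = −(0.0592/1)·log(0.0005/0.00184) = +0.033 V.

0.033 V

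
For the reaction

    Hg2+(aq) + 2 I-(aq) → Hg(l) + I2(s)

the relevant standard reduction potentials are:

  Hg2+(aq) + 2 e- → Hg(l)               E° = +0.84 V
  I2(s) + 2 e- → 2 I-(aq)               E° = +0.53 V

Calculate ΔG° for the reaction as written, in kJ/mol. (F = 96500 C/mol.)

−59.8 kJ/mol

In the reaction as written Hg2+(aq) is reduced, so the Hg²⁺/Hg couple is the cathode and I₂/I⁻ is the anode.
E°cell = +0.84 − (+0.53) = +0.31 V; balancing electrons gives n = 2.
ΔG° = −nFE°cell = −(2)(96500)(+0.31) J/mol = −59.8 kJ/mol.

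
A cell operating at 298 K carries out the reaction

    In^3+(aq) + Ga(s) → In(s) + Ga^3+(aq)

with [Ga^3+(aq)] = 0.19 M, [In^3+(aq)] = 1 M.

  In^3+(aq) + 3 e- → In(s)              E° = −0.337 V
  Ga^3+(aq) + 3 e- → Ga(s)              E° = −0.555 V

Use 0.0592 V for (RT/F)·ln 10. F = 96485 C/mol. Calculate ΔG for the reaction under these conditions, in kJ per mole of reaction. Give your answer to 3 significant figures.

With In³⁺/In reduced at the cathode, E°cell = −0.337 − (−0.555) = +0.218 V and n = 3.
The reaction quotient is [Ga^3+(aq)] / [In^3+(aq)] = 0.19; by Nernst, E = +0.218 − (0.0592/3)(−0.721) = +0.2322 V.
ΔG = −nFE = −(3)(96485)(+0.2322) J/mol = −67.2 kJ/mol.

−67.2 kJ/mol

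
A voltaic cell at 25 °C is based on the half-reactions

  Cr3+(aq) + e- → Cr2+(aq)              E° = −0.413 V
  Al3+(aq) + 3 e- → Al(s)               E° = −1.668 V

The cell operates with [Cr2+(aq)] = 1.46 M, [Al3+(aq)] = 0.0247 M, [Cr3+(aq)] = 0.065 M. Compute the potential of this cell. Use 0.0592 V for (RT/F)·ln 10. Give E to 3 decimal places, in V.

+1.207 V

Since E°(Cr³⁺/Cr²⁺) > E°(Al³⁺/Al), Cr³⁺/Cr²⁺ serves as the cathode.
E°cell = −0.413 − (−1.668) = +1.255 V, with n = 3 electrons transferred.
The balanced reaction is 3 Cr3+(aq) + Al(s) → 3 Cr2+(aq) + Al3+(aq), so Q = ([Cr2+(aq)]^3·[Al3+(aq)]) / [Cr3+(aq)]^3 = 280 and log Q = 2.447.
By the Nernst equation, E = +1.255 − (0.0592/3)·(2.447) = +1.207 V.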